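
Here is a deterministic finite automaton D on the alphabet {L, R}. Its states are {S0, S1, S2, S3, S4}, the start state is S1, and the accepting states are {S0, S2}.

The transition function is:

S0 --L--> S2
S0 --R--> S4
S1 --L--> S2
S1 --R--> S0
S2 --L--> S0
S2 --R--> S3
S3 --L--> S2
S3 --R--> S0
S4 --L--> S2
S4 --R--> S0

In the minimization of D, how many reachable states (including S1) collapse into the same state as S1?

3

Every state is reachable, so we keep all 5.
P0 = {S0,S2} | {S1,S3,S4}.
The partition is now stable with 2 blocks: {S0,S2} | {S1,S3,S4}.
The equivalence class containing S1 is {S1,S3,S4}, of size 3.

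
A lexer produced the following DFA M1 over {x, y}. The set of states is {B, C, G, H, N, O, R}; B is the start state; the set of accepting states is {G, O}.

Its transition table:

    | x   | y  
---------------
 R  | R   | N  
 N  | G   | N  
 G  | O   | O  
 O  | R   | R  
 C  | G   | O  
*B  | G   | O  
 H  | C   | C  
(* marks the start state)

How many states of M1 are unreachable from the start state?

2

BFS from B reaches {B, G, N, O, R}; the 2 state(s) C, H are never visited.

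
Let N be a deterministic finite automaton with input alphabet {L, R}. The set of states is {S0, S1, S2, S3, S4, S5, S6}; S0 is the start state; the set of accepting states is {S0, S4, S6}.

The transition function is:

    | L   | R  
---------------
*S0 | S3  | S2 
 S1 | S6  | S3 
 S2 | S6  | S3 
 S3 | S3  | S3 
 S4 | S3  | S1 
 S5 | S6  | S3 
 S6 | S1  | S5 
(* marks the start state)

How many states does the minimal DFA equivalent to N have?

4

First remove the unreachable states {S4}; 6 states remain.
Start with accepting vs non-accepting: {S0,S6} | {S1,S2,S3,S5}.
Refine {S1,S2,S3,S5} on symbol L: members go to different blocks, giving {S1,S2,S5} and {S3}.
Refine {S0,S6} on symbol L: members go to different blocks, giving {S0} and {S6}.
No further refinement is possible. Final partition (4 blocks): {S0} | {S1,S2,S5} | {S3} | {S6}.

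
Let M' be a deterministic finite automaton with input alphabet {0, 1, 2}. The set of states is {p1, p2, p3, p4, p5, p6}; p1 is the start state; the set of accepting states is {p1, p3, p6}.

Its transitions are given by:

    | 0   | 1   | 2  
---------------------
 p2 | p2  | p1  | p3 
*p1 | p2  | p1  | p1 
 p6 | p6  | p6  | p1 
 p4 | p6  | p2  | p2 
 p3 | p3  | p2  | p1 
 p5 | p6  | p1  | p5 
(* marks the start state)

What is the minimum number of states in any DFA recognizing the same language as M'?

3

Reachable states from the start: {p1,p2,p3}. Unreachable: {p4,p5,p6} — drop them.
P0 = {p1,p3} | {p2}.
On input 0, block {p1,p3} splits into {p1} and {p3}.
Stable partition: {p1} | {p2} | {p3} — 3 equivalence classes.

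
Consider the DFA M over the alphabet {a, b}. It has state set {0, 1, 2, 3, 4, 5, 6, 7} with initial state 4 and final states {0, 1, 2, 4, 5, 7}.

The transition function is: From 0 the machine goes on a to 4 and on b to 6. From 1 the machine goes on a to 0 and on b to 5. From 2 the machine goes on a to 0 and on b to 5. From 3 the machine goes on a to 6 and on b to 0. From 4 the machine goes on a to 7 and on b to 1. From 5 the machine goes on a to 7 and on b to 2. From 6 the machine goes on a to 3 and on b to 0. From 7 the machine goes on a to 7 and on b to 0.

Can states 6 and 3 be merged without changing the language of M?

Every state is reachable, so we keep all 8.
P0 = {0,1,2,4,5,7} | {3,6}.
On input b, block {0,1,2,4,5,7} splits into {1,2,4,5,7} and {0}.
Refine {1,2,4,5,7} on symbol a: members go to different blocks, giving {4,5,7} and {1,2}.
On input b, block {4,5,7} splits into {4,5} and {7}.
No further refinement is possible. Final partition (5 blocks): {4,5} | {3,6} | {0} | {1,2} | {7}.
6 and 3 lie in the same block of the stable partition, so they are equivalent — no string distinguishes them.

Yes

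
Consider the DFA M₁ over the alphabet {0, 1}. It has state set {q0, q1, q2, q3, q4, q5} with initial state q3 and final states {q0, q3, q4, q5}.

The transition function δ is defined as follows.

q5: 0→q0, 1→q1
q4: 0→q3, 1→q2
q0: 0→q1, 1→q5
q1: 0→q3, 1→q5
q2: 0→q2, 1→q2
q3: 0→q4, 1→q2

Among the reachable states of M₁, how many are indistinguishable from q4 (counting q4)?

Reachable states from the start: {q2,q3,q4}. Unreachable: {q0,q1,q5} — drop them.
Initial partition by acceptance: {q3,q4} | {q2}.
Stable partition: {q3,q4} | {q2} — 2 equivalence classes.
State q4 belongs to the block {q3,q4}, which has 2 states.

2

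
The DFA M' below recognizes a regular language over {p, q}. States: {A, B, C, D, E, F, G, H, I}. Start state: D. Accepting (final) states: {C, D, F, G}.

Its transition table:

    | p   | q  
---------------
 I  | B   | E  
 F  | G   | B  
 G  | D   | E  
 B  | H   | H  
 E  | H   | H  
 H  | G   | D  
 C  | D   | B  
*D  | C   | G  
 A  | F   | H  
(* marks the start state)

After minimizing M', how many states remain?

Reachable states from the start: {B,C,D,E,G,H}. Unreachable: {A,F,I} — drop them.
Start with accepting vs non-accepting: {C,D,G} | {B,E,H}.
On input q, block {C,D,G} splits into {C,G} and {D}.
Refine {B,E,H} on symbol p: members go to different blocks, giving {B,E} and {H}.
No further refinement is possible. Final partition (4 blocks): {C,G} | {B,E} | {D} | {H}.

4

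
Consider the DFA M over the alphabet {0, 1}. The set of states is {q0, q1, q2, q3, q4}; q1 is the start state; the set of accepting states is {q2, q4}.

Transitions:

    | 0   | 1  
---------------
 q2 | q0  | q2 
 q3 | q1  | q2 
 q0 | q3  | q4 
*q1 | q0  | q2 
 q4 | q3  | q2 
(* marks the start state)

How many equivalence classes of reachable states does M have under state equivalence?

Every state is reachable, so we keep all 5.
P0 = {q2,q4} | {q0,q1,q3}.
The partition is now stable with 2 blocks: {q2,q4} | {q0,q1,q3}.

2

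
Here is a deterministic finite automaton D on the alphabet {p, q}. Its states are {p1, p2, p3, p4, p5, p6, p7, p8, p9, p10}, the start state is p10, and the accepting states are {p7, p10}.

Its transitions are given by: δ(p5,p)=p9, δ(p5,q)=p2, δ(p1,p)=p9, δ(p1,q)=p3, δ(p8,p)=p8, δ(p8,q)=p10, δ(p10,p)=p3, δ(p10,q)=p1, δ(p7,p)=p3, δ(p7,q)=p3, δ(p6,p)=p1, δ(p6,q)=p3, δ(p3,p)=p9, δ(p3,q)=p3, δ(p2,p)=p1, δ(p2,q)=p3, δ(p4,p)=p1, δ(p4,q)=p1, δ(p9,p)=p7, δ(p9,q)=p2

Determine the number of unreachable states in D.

4

Starting at p10 and following transitions, the reachable set is {p1, p2, p3, p7, p9, p10}. That leaves p4, p5, p6, p8 unreachable — 4 in total.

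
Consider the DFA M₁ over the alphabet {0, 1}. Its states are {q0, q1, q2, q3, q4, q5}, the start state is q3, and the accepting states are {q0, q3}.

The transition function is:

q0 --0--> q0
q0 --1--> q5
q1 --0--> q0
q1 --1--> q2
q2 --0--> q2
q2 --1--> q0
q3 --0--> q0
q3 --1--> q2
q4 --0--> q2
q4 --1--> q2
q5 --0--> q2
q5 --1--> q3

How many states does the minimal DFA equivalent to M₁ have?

2

Reachable states from the start: {q0,q2,q3,q5}. Unreachable: {q1,q4} — drop them.
Initial partition by acceptance: {q0,q3} | {q2,q5}.
Stable partition: {q0,q3} | {q2,q5} — 2 equivalence classes.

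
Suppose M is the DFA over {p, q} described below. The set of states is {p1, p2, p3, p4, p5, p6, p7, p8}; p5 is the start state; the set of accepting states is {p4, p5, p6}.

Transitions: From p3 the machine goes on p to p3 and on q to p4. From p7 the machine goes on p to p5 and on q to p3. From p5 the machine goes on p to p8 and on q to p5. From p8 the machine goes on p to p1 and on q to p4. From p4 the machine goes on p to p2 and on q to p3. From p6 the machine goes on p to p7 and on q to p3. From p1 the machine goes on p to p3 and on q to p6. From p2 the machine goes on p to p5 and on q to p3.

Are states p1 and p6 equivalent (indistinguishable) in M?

No

Every state is reachable, so we keep all 8.
P0 = {p4,p5,p6} | {p1,p2,p3,p7,p8}.
Refine {p4,p5,p6} on symbol q: members go to different blocks, giving {p4,p6} and {p5}.
Split {p1,p2,p3,p7,p8} by δ(·,p) → {p1,p3,p8} and {p2,p7}.
The partition is now stable with 4 blocks: {p4,p6} | {p1,p3,p8} | {p5} | {p2,p7}.
p1 and p6 end up in different blocks, so they are distinguishable. For instance, the string 'ε' is accepted from only p6.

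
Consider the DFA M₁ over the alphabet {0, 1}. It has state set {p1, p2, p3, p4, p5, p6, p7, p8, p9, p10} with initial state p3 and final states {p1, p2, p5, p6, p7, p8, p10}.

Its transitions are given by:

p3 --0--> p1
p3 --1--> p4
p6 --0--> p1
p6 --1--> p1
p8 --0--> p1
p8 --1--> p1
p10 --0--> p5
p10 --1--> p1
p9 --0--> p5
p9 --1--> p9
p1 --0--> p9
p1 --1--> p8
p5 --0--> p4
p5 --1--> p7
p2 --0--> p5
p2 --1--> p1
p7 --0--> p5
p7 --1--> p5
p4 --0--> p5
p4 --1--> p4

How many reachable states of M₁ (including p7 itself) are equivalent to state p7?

First remove the unreachable states {p2,p6,p10}; 7 states remain.
Initial partition by acceptance: {p1,p5,p7,p8} | {p3,p4,p9}.
Refine {p1,p5,p7,p8} on symbol 0: members go to different blocks, giving {p1,p5} and {p7,p8}.
Stable partition: {p1,p5} | {p3,p4,p9} | {p7,p8} — 3 equivalence classes.
The equivalence class containing p7 is {p7,p8}, of size 2.

2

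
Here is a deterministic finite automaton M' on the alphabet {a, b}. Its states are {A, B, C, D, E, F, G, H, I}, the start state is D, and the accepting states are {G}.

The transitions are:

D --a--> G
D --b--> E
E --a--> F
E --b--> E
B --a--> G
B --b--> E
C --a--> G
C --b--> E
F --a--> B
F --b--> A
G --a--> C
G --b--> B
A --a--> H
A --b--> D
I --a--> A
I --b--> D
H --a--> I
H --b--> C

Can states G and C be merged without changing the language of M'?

No

P0 = {G} | {A,B,C,D,E,F,H,I}.
Split {A,B,C,D,E,F,H,I} by δ(·,a) → {A,E,F,H,I} and {B,C,D}.
On input a, block {A,E,F,H,I} splits into {A,E,H,I} and {F}.
On input a, block {A,E,H,I} splits into {A,H,I} and {E}.
The partition is now stable with 5 blocks: {G} | {A,H,I} | {B,C,D} | {F} | {E}.
G and C end up in different blocks, so they are distinguishable. For instance, the string 'ε' is accepted from only G.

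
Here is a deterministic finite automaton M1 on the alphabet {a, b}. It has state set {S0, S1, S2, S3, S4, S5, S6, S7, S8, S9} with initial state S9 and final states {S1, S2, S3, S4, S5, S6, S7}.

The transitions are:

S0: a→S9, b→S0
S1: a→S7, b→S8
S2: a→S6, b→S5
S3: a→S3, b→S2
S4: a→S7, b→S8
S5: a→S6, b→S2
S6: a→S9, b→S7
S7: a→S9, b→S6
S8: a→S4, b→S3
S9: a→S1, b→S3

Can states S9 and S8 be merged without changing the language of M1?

Yes

States {S0} cannot be reached from the start state, so discard them.
P0 = {S1,S2,S3,S4,S5,S6,S7} | {S8,S9}.
Split {S1,S2,S3,S4,S5,S6,S7} by δ(·,a) → {S1,S2,S3,S4,S5} and {S6,S7}.
On input a, block {S1,S2,S3,S4,S5} splits into {S1,S2,S4,S5} and {S3}.
Split {S1,S2,S4,S5} by δ(·,b) → {S1,S4} and {S2,S5}.
Stable partition: {S1,S4} | {S8,S9} | {S6,S7} | {S3} | {S2,S5} — 5 equivalence classes.
S9 and S8 lie in the same block of the stable partition, so they are equivalent — no string distinguishes them.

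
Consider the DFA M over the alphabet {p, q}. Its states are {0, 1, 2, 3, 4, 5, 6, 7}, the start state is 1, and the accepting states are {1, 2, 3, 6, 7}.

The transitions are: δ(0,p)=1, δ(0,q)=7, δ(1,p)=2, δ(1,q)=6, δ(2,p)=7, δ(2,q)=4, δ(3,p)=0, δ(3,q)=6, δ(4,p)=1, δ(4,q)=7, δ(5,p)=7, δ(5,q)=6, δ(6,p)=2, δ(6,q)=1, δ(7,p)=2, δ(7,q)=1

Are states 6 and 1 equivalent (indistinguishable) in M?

States {0,3,5} cannot be reached from the start state, so discard them.
P0 = {1,2,6,7} | {4}.
On input q, block {1,2,6,7} splits into {1,6,7} and {2}.
The partition is now stable with 3 blocks: {1,6,7} | {4} | {2}.
6 and 1 lie in the same block of the stable partition, so they are equivalent — no string distinguishes them.

Yes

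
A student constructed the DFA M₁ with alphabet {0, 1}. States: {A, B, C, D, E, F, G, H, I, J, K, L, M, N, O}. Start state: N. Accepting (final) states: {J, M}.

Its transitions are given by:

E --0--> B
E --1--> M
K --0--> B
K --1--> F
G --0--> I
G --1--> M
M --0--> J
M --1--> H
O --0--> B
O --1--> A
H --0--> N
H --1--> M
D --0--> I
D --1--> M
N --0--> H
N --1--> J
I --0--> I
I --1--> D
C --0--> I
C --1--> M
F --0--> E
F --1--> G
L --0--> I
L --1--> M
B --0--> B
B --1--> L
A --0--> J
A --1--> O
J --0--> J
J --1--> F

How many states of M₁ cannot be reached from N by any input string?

4

Starting at N and following transitions, the reachable set is {B, D, E, F, G, H, I, J, L, M, N}. That leaves A, C, K, O unreachable — 4 in total.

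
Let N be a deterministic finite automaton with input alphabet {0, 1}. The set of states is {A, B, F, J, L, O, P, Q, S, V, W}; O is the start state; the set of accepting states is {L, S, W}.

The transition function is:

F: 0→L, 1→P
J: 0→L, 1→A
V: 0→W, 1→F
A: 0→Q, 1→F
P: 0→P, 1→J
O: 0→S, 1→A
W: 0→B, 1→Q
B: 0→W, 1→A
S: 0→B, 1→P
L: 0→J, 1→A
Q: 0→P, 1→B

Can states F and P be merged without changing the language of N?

Reachable states from the start: {A,B,F,J,L,O,P,Q,S,W}. Unreachable: {V} — drop them.
P0 = {L,S,W} | {A,B,F,J,O,P,Q}.
Refine {A,B,F,J,O,P,Q} on symbol 0: members go to different blocks, giving {B,F,J,O} and {A,P,Q}.
Stable partition: {L,S,W} | {B,F,J,O} | {A,P,Q} — 3 equivalence classes.
F and P end up in different blocks, so they are distinguishable. For instance, the string '0' is accepted from only F.

No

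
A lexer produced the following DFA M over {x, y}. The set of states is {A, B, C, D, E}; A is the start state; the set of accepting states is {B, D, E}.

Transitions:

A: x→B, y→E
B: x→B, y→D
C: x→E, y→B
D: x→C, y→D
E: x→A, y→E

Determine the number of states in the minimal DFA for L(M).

5

Start with accepting vs non-accepting: {B,D,E} | {A,C}.
Refine {B,D,E} on symbol x: members go to different blocks, giving {D,E} and {B}.
On input x, block {A,C} splits into {A} and {C}.
Refine {D,E} on symbol x: members go to different blocks, giving {D} and {E}.
Stable partition: {D} | {A} | {B} | {C} | {E} — 5 equivalence classes.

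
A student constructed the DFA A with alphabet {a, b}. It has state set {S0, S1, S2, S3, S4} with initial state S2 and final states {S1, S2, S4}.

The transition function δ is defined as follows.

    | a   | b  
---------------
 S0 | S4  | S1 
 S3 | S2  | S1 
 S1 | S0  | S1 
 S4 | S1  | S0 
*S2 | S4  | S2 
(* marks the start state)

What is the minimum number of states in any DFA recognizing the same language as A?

First remove the unreachable states {S3}; 4 states remain.
Start with accepting vs non-accepting: {S1,S2,S4} | {S0}.
On input a, block {S1,S2,S4} splits into {S2,S4} and {S1}.
Refine {S2,S4} on symbol a: members go to different blocks, giving {S2} and {S4}.
Stable partition: {S2} | {S0} | {S1} | {S4} — 4 equivalence classes.

4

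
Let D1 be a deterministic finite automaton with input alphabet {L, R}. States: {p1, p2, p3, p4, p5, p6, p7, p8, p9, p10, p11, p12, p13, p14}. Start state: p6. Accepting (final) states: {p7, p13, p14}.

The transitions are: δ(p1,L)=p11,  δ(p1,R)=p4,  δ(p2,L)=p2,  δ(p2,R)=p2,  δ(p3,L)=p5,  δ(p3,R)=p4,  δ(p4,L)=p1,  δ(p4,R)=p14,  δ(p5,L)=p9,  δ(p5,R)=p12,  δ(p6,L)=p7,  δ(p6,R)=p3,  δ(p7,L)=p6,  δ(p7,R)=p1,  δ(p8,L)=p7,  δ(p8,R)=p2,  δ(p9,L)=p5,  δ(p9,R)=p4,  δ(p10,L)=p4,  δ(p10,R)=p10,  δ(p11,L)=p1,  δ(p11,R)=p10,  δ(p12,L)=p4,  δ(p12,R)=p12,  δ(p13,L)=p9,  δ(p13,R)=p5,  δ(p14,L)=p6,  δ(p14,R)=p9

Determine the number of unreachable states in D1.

3

No path from p6 leads to p2, p8, p13; the other 11 states are all reachable.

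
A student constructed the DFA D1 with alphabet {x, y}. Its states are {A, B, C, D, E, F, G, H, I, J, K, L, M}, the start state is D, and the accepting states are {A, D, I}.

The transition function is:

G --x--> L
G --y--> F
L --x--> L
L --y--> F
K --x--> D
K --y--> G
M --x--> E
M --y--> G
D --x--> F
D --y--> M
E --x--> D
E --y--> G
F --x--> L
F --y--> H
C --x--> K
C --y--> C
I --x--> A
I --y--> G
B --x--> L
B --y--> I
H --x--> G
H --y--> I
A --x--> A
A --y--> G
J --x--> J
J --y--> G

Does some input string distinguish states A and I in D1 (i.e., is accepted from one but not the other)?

No

Reachable states from the start: {A,D,E,F,G,H,I,L,M}. Unreachable: {B,C,J,K} — drop them.
P0 = {A,D,I} | {E,F,G,H,L,M}.
Split {A,D,I} by δ(·,x) → {A,I} and {D}.
Split {E,F,G,H,L,M} by δ(·,x) → {F,G,H,L,M} and {E}.
On input x, block {F,G,H,L,M} splits into {F,G,H,L} and {M}.
Split {F,G,H,L} by δ(·,y) → {F,G,L} and {H}.
Split {F,G,L} by δ(·,y) → {G,L} and {F}.
The partition is now stable with 7 blocks: {A,I} | {G,L} | {D} | {E} | {M} | {H} | {F}.
A and I lie in the same block of the stable partition, so they are equivalent — no string distinguishes them.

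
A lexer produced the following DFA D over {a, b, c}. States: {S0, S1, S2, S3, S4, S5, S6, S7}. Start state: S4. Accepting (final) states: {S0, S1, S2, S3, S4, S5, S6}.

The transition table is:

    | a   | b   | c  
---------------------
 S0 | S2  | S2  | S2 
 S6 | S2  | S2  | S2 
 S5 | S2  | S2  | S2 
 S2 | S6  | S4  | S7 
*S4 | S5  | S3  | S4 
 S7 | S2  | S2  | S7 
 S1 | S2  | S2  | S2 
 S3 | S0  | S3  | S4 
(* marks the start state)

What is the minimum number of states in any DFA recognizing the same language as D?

4

Reachable states from the start: {S0,S2,S3,S4,S5,S6,S7}. Unreachable: {S1} — drop them.
Start with accepting vs non-accepting: {S0,S2,S3,S4,S5,S6} | {S7}.
On input c, block {S0,S2,S3,S4,S5,S6} splits into {S0,S3,S4,S5,S6} and {S2}.
Split {S0,S3,S4,S5,S6} by δ(·,a) → {S0,S5,S6} and {S3,S4}.
No further refinement is possible. Final partition (4 blocks): {S0,S5,S6} | {S7} | {S2} | {S3,S4}.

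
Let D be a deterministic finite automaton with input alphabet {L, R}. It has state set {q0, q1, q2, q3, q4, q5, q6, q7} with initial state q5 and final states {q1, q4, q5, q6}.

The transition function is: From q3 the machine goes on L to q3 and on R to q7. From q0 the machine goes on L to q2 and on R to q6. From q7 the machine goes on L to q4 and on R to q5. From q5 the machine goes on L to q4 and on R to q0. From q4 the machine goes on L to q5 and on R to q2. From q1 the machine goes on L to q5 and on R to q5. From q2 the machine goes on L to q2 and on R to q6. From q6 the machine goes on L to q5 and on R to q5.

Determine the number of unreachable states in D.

3

No path from q5 leads to q1, q3, q7; the other 5 states are all reachable.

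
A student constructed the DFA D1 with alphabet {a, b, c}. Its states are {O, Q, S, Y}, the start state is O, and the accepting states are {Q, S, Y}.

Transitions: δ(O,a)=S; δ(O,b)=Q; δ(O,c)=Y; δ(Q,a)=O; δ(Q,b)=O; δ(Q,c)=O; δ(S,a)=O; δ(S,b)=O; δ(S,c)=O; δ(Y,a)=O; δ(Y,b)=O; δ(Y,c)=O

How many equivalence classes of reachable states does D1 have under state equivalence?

Start with accepting vs non-accepting: {Q,S,Y} | {O}.
The partition is now stable with 2 blocks: {Q,S,Y} | {O}.

2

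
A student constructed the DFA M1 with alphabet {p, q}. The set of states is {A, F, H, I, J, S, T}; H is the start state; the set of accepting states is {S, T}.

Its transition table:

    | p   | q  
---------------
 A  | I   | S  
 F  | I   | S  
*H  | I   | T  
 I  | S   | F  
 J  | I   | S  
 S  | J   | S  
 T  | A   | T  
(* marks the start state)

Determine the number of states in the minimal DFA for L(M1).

All states are reachable from the start state.
P0 = {S,T} | {A,F,H,I,J}.
On input p, block {A,F,H,I,J} splits into {A,F,H,J} and {I}.
Stable partition: {S,T} | {A,F,H,J} | {I} — 3 equivalence classes.

3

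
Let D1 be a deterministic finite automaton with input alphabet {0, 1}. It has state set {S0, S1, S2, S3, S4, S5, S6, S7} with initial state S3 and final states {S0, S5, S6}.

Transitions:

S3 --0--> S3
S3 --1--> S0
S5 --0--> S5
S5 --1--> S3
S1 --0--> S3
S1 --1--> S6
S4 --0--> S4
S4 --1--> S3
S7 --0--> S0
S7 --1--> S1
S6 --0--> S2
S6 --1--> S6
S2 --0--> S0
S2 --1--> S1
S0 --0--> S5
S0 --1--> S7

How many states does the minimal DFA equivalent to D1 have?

Reachable states from the start: {S0,S1,S2,S3,S5,S6,S7}. Unreachable: {S4} — drop them.
P0 = {S0,S5,S6} | {S1,S2,S3,S7}.
On input 0, block {S0,S5,S6} splits into {S0,S5} and {S6}.
On input 0, block {S1,S2,S3,S7} splits into {S1,S3} and {S2,S7}.
On input 1, block {S0,S5} splits into {S0} and {S5}.
On input 1, block {S1,S3} splits into {S1} and {S3}.
Stable partition: {S0} | {S1} | {S6} | {S2,S7} | {S5} | {S3} — 6 equivalence classes.

6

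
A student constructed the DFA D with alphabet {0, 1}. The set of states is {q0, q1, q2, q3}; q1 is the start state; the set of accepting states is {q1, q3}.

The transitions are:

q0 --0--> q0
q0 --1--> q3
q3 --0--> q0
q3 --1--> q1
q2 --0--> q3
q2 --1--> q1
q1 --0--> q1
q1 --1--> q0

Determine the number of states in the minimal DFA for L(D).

Reachable states from the start: {q0,q1,q3}. Unreachable: {q2} — drop them.
Initial partition by acceptance: {q1,q3} | {q0}.
Refine {q1,q3} on symbol 0: members go to different blocks, giving {q1} and {q3}.
No further refinement is possible. Final partition (3 blocks): {q1} | {q0} | {q3}.

3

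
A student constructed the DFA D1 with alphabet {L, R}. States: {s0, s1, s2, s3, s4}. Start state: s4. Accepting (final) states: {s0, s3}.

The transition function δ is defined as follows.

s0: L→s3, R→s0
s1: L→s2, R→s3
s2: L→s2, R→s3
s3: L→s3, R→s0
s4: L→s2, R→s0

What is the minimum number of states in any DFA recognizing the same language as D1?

Reachable states from the start: {s0,s2,s3,s4}. Unreachable: {s1} — drop them.
Initial partition by acceptance: {s0,s3} | {s2,s4}.
The partition is now stable with 2 blocks: {s0,s3} | {s2,s4}.

2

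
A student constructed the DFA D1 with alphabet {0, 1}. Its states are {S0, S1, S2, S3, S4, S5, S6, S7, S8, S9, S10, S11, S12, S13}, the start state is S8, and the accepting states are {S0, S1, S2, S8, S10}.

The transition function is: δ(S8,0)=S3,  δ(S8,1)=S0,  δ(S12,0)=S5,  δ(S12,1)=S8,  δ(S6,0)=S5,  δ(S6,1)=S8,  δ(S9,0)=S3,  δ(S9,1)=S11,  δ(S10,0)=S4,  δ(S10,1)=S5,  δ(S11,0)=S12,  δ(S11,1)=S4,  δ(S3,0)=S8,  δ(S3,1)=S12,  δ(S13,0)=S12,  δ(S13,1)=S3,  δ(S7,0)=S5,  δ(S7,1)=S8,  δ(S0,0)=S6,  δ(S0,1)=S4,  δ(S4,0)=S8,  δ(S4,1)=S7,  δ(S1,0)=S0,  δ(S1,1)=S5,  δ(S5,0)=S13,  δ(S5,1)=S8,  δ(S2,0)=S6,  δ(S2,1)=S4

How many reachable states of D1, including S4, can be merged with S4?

First remove the unreachable states {S1,S2,S9,S10,S11}; 9 states remain.
P0 = {S0,S8} | {S3,S4,S5,S6,S7,S12,S13}.
Split {S0,S8} by δ(·,1) → {S0} and {S8}.
On input 0, block {S3,S4,S5,S6,S7,S12,S13} splits into {S5,S6,S7,S12,S13} and {S3,S4}.
On input 1, block {S5,S6,S7,S12,S13} splits into {S5,S6,S7,S12} and {S13}.
Split {S5,S6,S7,S12} by δ(·,0) → {S6,S7,S12} and {S5}.
Stable partition: {S0} | {S6,S7,S12} | {S8} | {S3,S4} | {S13} | {S5} — 6 equivalence classes.
State S4 belongs to the block {S3,S4}, which has 2 states.

2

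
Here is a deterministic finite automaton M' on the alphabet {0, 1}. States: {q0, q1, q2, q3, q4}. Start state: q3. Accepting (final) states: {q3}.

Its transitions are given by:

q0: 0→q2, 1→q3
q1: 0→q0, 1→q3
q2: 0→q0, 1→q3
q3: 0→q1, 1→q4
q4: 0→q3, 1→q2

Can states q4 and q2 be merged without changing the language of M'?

P0 = {q3} | {q0,q1,q2,q4}.
On input 0, block {q0,q1,q2,q4} splits into {q0,q1,q2} and {q4}.
No further refinement is possible. Final partition (3 blocks): {q3} | {q0,q1,q2} | {q4}.
q4 and q2 end up in different blocks, so they are distinguishable. For instance, the string '0' is accepted from only q4.

No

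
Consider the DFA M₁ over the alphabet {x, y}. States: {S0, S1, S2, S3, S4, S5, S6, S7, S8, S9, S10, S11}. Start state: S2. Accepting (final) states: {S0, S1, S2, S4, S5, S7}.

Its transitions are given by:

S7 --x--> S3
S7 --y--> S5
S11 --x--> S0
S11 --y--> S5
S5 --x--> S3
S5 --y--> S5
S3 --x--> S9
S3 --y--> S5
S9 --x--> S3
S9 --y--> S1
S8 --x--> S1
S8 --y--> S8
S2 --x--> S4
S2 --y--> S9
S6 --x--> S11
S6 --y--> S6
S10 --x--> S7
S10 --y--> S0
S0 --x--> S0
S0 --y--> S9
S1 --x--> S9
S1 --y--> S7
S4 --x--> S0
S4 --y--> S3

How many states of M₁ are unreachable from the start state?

No path from S2 leads to S6, S8, S10, S11; the other 8 states are all reachable.

4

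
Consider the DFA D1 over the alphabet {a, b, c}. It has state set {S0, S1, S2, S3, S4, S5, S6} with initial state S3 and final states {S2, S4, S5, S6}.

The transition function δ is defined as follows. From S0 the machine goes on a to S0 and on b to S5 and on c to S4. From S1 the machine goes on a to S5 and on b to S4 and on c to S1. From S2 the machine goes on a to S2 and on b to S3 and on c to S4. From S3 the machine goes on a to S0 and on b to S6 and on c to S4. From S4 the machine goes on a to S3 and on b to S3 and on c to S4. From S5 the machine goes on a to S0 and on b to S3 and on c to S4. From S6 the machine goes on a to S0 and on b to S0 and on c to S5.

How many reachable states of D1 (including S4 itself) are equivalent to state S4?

First remove the unreachable states {S1,S2}; 5 states remain.
Start with accepting vs non-accepting: {S4,S5,S6} | {S0,S3}.
Stable partition: {S4,S5,S6} | {S0,S3} — 2 equivalence classes.
The equivalence class containing S4 is {S4,S5,S6}, of size 3.

3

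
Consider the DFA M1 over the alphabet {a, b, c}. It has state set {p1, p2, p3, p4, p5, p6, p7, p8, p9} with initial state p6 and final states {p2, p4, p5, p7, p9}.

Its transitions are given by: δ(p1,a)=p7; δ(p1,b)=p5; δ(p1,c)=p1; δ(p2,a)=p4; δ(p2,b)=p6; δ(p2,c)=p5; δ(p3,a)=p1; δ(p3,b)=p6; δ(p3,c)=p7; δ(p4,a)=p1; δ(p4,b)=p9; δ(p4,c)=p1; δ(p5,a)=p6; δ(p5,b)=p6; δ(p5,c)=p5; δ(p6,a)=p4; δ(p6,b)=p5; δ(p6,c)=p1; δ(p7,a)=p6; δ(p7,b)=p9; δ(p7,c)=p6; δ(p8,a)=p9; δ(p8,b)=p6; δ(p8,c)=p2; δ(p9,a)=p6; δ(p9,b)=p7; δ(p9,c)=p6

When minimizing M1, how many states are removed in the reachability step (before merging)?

3

No path from p6 leads to p2, p3, p8; the other 6 states are all reachable.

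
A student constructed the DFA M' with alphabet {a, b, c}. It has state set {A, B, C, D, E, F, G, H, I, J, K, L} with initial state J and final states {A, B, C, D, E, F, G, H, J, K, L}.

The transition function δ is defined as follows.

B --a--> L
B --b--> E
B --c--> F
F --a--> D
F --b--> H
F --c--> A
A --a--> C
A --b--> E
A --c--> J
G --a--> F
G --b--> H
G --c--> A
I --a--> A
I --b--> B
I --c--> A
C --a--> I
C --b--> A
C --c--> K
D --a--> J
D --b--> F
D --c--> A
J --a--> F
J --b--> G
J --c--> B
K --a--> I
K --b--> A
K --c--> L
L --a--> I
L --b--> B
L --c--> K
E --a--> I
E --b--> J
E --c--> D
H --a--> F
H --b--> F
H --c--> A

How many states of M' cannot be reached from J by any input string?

Every one of the 12 states is reachable from J.

0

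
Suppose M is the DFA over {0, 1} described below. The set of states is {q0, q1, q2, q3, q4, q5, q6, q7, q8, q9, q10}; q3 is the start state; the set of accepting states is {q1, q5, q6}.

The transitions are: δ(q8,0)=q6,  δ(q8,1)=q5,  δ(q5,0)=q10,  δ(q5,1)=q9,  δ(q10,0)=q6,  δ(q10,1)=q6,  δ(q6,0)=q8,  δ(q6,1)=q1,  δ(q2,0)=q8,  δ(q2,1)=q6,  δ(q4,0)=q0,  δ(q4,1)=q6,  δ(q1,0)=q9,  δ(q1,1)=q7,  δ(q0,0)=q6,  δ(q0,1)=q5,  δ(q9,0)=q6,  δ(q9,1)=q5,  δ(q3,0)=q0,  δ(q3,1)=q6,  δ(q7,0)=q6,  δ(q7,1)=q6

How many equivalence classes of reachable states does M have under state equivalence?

6

States {q2,q4} cannot be reached from the start state, so discard them.
Initial partition by acceptance: {q1,q5,q6} | {q0,q3,q7,q8,q9,q10}.
Split {q1,q5,q6} by δ(·,1) → {q1,q5} and {q6}.
Split {q0,q3,q7,q8,q9,q10} by δ(·,0) → {q0,q7,q8,q9,q10} and {q3}.
Split {q0,q7,q8,q9,q10} by δ(·,1) → {q0,q8,q9} and {q7,q10}.
Split {q1,q5} by δ(·,0) → {q1} and {q5}.
No further refinement is possible. Final partition (6 blocks): {q1} | {q0,q8,q9} | {q6} | {q3} | {q7,q10} | {q5}.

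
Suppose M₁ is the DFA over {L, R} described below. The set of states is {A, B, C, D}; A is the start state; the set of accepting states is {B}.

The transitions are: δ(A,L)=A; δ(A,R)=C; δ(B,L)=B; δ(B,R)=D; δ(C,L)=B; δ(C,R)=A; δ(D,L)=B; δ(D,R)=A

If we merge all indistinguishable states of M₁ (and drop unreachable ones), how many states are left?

3

Start with accepting vs non-accepting: {B} | {A,C,D}.
On input L, block {A,C,D} splits into {C,D} and {A}.
Stable partition: {B} | {C,D} | {A} — 3 equivalence classes.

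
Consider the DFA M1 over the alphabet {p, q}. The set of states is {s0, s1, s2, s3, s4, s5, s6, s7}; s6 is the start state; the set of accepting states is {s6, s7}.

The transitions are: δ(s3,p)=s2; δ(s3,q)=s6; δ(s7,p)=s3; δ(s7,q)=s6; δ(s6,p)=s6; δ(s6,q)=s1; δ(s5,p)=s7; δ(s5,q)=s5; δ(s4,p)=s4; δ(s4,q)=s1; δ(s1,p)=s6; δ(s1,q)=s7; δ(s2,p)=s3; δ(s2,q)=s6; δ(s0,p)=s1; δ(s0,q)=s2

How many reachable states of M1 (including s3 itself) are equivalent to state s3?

States {s0,s4,s5} cannot be reached from the start state, so discard them.
P0 = {s6,s7} | {s1,s2,s3}.
Refine {s6,s7} on symbol p: members go to different blocks, giving {s6} and {s7}.
On input p, block {s1,s2,s3} splits into {s2,s3} and {s1}.
The partition is now stable with 4 blocks: {s6} | {s2,s3} | {s7} | {s1}.
State s3 belongs to the block {s2,s3}, which has 2 states.

2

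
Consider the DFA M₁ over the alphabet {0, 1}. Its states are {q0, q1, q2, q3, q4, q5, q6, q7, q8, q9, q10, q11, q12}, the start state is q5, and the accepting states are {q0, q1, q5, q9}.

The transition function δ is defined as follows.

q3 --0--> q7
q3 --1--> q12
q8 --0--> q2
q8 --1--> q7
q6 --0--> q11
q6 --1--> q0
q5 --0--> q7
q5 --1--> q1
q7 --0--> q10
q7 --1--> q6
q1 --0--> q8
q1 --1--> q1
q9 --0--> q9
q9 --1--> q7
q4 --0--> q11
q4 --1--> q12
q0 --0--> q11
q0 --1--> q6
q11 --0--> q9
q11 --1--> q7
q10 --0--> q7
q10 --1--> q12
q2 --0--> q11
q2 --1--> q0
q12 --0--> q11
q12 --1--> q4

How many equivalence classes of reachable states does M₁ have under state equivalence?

10

States {q3} cannot be reached from the start state, so discard them.
P0 = {q0,q1,q5,q9} | {q2,q4,q6,q7,q8,q10,q11,q12}.
Split {q0,q1,q5,q9} by δ(·,0) → {q0,q1,q5} and {q9}.
Refine {q0,q1,q5} on symbol 1: members go to different blocks, giving {q1,q5} and {q0}.
Split {q2,q4,q6,q7,q8,q10,q11,q12} by δ(·,0) → {q2,q4,q6,q7,q8,q10,q12} and {q11}.
Refine {q2,q4,q6,q7,q8,q10,q12} on symbol 0: members go to different blocks, giving {q2,q4,q6,q12} and {q7,q8,q10}.
Split {q2,q4,q6,q12} by δ(·,1) → {q2,q6} and {q4,q12}.
On input 0, block {q7,q8,q10} splits into {q7,q10} and {q8}.
Refine {q1,q5} on symbol 0: members go to different blocks, giving {q1} and {q5}.
Split {q7,q10} by δ(·,1) → {q7} and {q10}.
The partition is now stable with 10 blocks: {q1} | {q2,q6} | {q9} | {q0} | {q11} | {q7} | {q4,q12} | {q8} | {q5} | {q10}.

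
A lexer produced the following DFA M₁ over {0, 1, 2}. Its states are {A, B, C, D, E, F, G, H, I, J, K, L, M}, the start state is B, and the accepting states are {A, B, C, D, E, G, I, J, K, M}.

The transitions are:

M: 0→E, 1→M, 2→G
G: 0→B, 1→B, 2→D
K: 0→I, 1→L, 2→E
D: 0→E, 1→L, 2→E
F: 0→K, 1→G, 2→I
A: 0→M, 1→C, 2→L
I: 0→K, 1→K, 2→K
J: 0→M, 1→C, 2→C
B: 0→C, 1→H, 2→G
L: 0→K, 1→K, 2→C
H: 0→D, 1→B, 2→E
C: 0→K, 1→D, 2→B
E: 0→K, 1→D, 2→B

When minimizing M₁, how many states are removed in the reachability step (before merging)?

BFS from B reaches {B, C, D, E, G, H, I, K, L}; the 4 state(s) A, F, J, M are never visited.

4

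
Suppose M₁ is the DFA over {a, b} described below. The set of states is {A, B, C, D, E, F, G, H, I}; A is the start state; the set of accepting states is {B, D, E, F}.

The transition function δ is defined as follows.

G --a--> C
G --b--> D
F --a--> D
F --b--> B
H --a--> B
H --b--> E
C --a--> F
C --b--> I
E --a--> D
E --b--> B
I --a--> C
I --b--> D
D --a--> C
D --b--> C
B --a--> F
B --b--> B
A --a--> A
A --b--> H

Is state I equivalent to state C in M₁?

First remove the unreachable states {G}; 8 states remain.
Initial partition by acceptance: {B,D,E,F} | {A,C,H,I}.
Refine {B,D,E,F} on symbol a: members go to different blocks, giving {B,E,F} and {D}.
Split {B,E,F} by δ(·,a) → {E,F} and {B}.
On input a, block {A,C,H,I} splits into {A,I} and {C} and {H}.
Refine {A,I} on symbol a: members go to different blocks, giving {A} and {I}.
Stable partition: {E,F} | {A} | {D} | {B} | {C} | {H} | {I} — 7 equivalence classes.
I and C end up in different blocks, so they are distinguishable. For instance, the string 'a' is accepted from only C.

No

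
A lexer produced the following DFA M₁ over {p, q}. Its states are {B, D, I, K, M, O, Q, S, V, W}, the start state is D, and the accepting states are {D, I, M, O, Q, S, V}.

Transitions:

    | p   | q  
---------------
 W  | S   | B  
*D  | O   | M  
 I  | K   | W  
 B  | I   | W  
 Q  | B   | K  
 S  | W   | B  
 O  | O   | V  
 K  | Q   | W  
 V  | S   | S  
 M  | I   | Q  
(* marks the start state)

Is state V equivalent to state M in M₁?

Every state is reachable, so we keep all 10.
Start with accepting vs non-accepting: {D,I,M,O,Q,S,V} | {B,K,W}.
Split {D,I,M,O,Q,S,V} by δ(·,p) → {D,M,O,V} and {I,Q,S}.
On input p, block {D,M,O,V} splits into {D,O} and {M,V}.
The partition is now stable with 4 blocks: {D,O} | {B,K,W} | {I,Q,S} | {M,V}.
V and M lie in the same block of the stable partition, so they are equivalent — no string distinguishes them.

Yes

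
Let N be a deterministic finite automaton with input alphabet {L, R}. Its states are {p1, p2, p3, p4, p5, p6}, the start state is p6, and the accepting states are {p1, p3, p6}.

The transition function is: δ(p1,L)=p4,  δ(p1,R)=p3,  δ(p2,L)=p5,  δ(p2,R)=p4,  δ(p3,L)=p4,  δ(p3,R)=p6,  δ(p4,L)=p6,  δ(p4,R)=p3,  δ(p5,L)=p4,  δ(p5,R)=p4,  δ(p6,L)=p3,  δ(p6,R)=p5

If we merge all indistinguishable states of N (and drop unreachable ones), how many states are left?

4

First remove the unreachable states {p1,p2}; 4 states remain.
Start with accepting vs non-accepting: {p3,p6} | {p4,p5}.
Refine {p3,p6} on symbol L: members go to different blocks, giving {p3} and {p6}.
Split {p4,p5} by δ(·,L) → {p4} and {p5}.
The partition is now stable with 4 blocks: {p3} | {p4} | {p6} | {p5}.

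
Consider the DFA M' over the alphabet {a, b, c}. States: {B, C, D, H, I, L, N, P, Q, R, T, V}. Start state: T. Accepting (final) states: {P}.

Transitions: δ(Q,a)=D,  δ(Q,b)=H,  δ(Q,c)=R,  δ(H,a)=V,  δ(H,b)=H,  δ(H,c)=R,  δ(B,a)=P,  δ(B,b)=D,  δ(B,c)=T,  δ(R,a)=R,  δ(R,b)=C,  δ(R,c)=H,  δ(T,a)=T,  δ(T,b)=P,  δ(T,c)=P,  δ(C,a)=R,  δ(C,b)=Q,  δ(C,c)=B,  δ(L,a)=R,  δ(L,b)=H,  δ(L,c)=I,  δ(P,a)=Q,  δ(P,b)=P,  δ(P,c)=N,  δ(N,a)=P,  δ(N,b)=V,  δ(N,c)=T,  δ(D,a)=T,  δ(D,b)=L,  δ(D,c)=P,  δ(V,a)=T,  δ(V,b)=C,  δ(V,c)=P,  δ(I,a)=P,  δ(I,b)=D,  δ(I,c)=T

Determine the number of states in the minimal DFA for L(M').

7

Initial partition by acceptance: {P} | {B,C,D,H,I,L,N,Q,R,T,V}.
Refine {B,C,D,H,I,L,N,Q,R,T,V} on symbol a: members go to different blocks, giving {C,D,H,L,Q,R,T,V} and {B,I,N}.
On input b, block {C,D,H,L,Q,R,T,V} splits into {C,D,H,L,Q,R,V} and {T}.
On input a, block {C,D,H,L,Q,R,V} splits into {C,H,L,Q,R} and {D,V}.
On input a, block {C,H,L,Q,R} splits into {C,L,R} and {H,Q}.
On input b, block {C,L,R} splits into {C,L} and {R}.
No further refinement is possible. Final partition (7 blocks): {P} | {C,L} | {B,I,N} | {T} | {D,V} | {H,Q} | {R}.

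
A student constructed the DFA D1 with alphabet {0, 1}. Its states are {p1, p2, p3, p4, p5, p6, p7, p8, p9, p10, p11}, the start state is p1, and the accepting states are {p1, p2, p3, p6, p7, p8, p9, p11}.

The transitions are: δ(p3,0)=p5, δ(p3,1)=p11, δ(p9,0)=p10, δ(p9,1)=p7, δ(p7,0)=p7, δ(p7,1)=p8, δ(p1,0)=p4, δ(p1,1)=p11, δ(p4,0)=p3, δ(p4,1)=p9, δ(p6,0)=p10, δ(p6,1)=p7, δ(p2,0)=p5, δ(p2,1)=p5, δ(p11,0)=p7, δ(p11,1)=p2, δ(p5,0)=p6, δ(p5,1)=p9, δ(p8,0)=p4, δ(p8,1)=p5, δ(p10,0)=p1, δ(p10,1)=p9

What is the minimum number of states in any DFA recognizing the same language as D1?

All states are reachable from the start state.
Initial partition by acceptance: {p1,p2,p3,p6,p7,p8,p9,p11} | {p4,p5,p10}.
Split {p1,p2,p3,p6,p7,p8,p9,p11} by δ(·,0) → {p1,p2,p3,p6,p8,p9} and {p7,p11}.
Refine {p1,p2,p3,p6,p8,p9} on symbol 1: members go to different blocks, giving {p1,p3,p6,p9} and {p2,p8}.
Stable partition: {p1,p3,p6,p9} | {p4,p5,p10} | {p7,p11} | {p2,p8} — 4 equivalence classes.

4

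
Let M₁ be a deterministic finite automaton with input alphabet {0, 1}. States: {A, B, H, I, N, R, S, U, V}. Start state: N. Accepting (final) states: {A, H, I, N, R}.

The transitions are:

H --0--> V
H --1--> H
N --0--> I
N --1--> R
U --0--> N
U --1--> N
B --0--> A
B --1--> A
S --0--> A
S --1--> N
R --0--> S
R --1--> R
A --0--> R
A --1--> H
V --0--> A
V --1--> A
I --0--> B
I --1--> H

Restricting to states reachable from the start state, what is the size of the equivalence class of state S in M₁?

3

Reachable states from the start: {A,B,H,I,N,R,S,V}. Unreachable: {U} — drop them.
P0 = {A,H,I,N,R} | {B,S,V}.
Refine {A,H,I,N,R} on symbol 0: members go to different blocks, giving {H,I,R} and {A,N}.
The partition is now stable with 3 blocks: {H,I,R} | {B,S,V} | {A,N}.
State S belongs to the block {B,S,V}, which has 3 states.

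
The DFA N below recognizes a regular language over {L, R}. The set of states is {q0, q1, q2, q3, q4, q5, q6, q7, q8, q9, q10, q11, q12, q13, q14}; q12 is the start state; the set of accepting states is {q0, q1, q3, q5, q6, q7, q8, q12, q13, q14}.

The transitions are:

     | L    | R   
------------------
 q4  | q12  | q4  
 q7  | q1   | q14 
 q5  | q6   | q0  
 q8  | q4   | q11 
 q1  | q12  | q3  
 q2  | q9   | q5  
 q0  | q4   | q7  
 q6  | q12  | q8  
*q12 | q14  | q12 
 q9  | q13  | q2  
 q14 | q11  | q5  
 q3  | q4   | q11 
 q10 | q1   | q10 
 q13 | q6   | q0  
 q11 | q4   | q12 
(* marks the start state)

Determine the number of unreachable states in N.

4

BFS from q12 reaches {q0, q1, q3, q4, q5, q6, q7, q8, q11, q12, q14}; the 4 state(s) q2, q9, q10, q13 are never visited.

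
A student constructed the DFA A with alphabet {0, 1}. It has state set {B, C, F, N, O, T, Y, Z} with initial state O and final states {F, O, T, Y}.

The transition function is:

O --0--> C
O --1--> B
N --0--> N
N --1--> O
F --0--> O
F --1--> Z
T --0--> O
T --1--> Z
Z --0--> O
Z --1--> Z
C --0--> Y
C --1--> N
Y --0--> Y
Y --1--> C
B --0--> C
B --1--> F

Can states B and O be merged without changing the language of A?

No

States {T} cannot be reached from the start state, so discard them.
P0 = {F,O,Y} | {B,C,N,Z}.
On input 0, block {F,O,Y} splits into {F,Y} and {O}.
On input 0, block {F,Y} splits into {Y} and {F}.
Refine {B,C,N,Z} on symbol 0: members go to different blocks, giving {B,N} and {Z} and {C}.
On input 0, block {B,N} splits into {B} and {N}.
The partition is now stable with 7 blocks: {Y} | {B} | {O} | {F} | {Z} | {C} | {N}.
B and O end up in different blocks, so they are distinguishable. For instance, the string 'ε' is accepted from only O.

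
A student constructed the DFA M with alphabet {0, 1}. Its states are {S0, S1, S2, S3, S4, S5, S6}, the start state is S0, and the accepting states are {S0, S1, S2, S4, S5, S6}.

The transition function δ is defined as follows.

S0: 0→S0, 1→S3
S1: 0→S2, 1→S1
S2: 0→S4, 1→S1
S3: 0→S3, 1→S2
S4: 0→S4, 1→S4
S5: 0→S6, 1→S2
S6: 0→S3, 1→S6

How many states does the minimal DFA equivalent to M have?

3

States {S5,S6} cannot be reached from the start state, so discard them.
Initial partition by acceptance: {S0,S1,S2,S4} | {S3}.
On input 1, block {S0,S1,S2,S4} splits into {S1,S2,S4} and {S0}.
The partition is now stable with 3 blocks: {S1,S2,S4} | {S3} | {S0}.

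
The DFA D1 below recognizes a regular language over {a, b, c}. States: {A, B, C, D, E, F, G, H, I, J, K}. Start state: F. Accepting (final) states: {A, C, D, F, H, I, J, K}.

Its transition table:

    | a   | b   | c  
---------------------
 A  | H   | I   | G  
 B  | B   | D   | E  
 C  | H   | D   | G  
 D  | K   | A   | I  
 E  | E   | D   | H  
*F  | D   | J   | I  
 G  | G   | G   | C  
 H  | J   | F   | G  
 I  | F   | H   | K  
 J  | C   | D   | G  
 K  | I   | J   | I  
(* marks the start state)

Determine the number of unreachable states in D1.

2

Starting at F and following transitions, the reachable set is {A, C, D, F, G, H, I, J, K}. That leaves B, E unreachable — 2 in total.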